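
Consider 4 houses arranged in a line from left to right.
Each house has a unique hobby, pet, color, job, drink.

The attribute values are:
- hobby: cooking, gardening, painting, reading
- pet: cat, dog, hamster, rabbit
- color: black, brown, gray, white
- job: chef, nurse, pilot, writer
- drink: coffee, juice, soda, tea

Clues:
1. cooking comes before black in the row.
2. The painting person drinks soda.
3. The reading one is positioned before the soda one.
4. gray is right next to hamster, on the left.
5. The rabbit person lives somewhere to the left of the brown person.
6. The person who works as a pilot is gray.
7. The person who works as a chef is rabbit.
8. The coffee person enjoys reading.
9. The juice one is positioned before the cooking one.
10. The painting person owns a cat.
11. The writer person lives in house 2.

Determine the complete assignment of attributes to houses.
Solution:

House | Hobby | Pet | Color | Job | Drink
-----------------------------------------
  1   | gardening | dog | gray | pilot | juice
  2   | cooking | hamster | white | writer | tea
  3   | reading | rabbit | black | chef | coffee
  4   | painting | cat | brown | nurse | soda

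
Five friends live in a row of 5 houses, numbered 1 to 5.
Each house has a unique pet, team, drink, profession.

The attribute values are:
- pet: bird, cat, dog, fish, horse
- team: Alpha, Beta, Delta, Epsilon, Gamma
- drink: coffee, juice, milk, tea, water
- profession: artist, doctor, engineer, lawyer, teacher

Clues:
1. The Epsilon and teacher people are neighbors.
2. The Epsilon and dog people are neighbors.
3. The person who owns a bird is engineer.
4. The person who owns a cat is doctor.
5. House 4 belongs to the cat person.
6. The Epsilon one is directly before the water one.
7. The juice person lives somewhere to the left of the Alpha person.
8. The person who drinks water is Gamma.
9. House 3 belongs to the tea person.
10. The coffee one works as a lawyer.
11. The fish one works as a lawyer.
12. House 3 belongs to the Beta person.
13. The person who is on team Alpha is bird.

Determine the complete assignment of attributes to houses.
Solution:

House | Pet | Team | Drink | Profession
---------------------------------------
  1   | fish | Epsilon | coffee | lawyer
  2   | dog | Gamma | water | teacher
  3   | horse | Beta | tea | artist
  4   | cat | Delta | juice | doctor
  5   | bird | Alpha | milk | engineer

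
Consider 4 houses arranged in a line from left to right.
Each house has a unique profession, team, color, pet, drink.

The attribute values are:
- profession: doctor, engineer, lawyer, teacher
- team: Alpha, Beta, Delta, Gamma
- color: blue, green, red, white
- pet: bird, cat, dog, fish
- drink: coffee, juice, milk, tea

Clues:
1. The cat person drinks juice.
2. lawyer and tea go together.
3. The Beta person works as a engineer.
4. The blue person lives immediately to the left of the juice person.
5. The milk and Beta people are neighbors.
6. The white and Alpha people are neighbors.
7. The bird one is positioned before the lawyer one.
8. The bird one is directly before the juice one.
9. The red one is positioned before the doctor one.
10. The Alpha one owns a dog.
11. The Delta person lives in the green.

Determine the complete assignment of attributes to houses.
Solution:

House | Profession | Team | Color | Pet | Drink
-----------------------------------------------
  1   | teacher | Gamma | blue | bird | milk
  2   | engineer | Beta | white | cat | juice
  3   | lawyer | Alpha | red | dog | tea
  4   | doctor | Delta | green | fish | coffee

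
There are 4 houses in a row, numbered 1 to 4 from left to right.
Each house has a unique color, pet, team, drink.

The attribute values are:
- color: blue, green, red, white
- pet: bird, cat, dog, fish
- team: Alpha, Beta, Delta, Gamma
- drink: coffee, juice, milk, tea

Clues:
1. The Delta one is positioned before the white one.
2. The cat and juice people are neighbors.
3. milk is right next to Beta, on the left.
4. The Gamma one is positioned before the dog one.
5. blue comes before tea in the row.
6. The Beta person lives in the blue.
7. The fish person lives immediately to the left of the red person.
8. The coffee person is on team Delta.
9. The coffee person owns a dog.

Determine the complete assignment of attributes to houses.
Solution:

House | Color | Pet | Team | Drink
----------------------------------
  1   | green | cat | Gamma | milk
  2   | blue | fish | Beta | juice
  3   | red | dog | Delta | coffee
  4   | white | bird | Alpha | tea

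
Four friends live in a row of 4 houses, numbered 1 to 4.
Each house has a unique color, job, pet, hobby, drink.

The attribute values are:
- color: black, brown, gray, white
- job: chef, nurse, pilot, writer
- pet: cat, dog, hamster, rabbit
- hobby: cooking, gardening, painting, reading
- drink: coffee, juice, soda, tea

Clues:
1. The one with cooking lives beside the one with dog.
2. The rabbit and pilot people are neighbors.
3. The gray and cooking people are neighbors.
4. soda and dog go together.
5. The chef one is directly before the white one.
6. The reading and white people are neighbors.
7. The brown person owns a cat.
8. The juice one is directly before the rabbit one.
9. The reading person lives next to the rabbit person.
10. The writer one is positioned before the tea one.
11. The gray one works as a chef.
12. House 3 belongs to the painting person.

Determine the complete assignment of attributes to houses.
Solution:

House | Color | Job | Pet | Hobby | Drink
-----------------------------------------
  1   | gray | chef | hamster | reading | juice
  2   | white | writer | rabbit | cooking | coffee
  3   | black | pilot | dog | painting | soda
  4   | brown | nurse | cat | gardening | tea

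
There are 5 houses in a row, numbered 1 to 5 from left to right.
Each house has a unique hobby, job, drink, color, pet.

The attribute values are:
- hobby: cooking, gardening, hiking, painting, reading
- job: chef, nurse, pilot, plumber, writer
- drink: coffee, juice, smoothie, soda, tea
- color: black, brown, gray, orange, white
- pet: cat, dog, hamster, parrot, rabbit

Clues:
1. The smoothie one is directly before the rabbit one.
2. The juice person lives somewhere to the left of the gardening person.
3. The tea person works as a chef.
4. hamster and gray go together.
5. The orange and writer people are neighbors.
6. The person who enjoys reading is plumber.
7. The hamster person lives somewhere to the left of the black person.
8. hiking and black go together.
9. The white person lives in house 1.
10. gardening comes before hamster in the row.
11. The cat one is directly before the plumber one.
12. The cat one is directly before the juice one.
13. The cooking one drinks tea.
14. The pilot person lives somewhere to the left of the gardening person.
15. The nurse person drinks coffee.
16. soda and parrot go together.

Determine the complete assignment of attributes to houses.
Solution:

House | Hobby | Job | Drink | Color | Pet
-----------------------------------------
  1   | painting | pilot | smoothie | white | cat
  2   | reading | plumber | juice | orange | rabbit
  3   | gardening | writer | soda | brown | parrot
  4   | cooking | chef | tea | gray | hamster
  5   | hiking | nurse | coffee | black | dog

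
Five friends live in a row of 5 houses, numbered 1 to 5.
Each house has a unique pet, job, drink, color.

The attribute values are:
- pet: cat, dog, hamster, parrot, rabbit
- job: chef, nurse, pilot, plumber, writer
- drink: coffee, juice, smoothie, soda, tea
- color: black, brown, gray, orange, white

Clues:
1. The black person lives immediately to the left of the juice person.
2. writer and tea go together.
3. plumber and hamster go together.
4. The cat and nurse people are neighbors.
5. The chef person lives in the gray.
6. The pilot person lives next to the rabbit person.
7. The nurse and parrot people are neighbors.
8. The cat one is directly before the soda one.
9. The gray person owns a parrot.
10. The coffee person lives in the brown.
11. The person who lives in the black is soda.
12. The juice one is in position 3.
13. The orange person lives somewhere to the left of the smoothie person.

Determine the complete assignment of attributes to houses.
Solution:

House | Pet | Job | Drink | Color
---------------------------------
  1   | cat | pilot | coffee | brown
  2   | rabbit | nurse | soda | black
  3   | parrot | chef | juice | gray
  4   | dog | writer | tea | orange
  5   | hamster | plumber | smoothie | white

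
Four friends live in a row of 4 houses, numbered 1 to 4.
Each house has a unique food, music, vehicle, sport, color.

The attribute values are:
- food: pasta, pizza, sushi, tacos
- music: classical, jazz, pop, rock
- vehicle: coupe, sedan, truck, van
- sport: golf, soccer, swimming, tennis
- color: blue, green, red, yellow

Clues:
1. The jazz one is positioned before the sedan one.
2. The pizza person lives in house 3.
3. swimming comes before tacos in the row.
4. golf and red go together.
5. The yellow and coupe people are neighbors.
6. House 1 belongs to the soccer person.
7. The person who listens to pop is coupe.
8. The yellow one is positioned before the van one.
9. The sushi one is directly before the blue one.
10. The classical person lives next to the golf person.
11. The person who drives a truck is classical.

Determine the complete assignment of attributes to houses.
Solution:

House | Food | Music | Vehicle | Sport | Color
----------------------------------------------
  1   | pasta | classical | truck | soccer | yellow
  2   | sushi | pop | coupe | golf | red
  3   | pizza | jazz | van | swimming | blue
  4   | tacos | rock | sedan | tennis | green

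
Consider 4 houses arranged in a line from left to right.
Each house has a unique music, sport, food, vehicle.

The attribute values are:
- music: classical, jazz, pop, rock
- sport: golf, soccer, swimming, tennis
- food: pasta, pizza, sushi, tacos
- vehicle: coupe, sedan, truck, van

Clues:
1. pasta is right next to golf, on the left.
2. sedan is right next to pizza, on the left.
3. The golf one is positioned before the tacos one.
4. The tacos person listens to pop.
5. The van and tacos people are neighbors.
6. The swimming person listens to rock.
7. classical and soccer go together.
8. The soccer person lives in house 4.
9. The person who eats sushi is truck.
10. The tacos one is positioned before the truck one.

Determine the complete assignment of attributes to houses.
Solution:

House | Music | Sport | Food | Vehicle
--------------------------------------
  1   | rock | swimming | pasta | sedan
  2   | jazz | golf | pizza | van
  3   | pop | tennis | tacos | coupe
  4   | classical | soccer | sushi | truck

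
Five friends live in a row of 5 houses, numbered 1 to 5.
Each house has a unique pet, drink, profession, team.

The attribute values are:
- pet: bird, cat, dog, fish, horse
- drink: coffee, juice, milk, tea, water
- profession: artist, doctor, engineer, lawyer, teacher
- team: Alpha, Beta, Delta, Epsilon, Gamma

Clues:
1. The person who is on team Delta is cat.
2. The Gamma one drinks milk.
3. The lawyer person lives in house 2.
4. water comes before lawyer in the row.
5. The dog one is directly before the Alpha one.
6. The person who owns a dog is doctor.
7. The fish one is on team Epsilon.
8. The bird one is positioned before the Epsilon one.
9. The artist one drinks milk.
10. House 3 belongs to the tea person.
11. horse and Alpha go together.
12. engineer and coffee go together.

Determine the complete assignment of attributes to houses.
Solution:

House | Pet | Drink | Profession | Team
---------------------------------------
  1   | dog | water | doctor | Beta
  2   | horse | juice | lawyer | Alpha
  3   | cat | tea | teacher | Delta
  4   | bird | milk | artist | Gamma
  5   | fish | coffee | engineer | Epsilon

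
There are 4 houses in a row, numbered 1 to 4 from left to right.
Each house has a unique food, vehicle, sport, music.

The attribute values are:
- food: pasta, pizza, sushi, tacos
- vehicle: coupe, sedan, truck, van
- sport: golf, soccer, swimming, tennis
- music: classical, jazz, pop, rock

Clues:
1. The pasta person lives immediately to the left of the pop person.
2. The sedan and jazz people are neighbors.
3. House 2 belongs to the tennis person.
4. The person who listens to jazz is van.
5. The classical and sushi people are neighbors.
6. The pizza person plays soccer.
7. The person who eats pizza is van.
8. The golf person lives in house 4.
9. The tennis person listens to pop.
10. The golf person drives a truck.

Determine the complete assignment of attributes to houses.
Solution:

House | Food | Vehicle | Sport | Music
--------------------------------------
  1   | pasta | coupe | swimming | classical
  2   | sushi | sedan | tennis | pop
  3   | pizza | van | soccer | jazz
  4   | tacos | truck | golf | rock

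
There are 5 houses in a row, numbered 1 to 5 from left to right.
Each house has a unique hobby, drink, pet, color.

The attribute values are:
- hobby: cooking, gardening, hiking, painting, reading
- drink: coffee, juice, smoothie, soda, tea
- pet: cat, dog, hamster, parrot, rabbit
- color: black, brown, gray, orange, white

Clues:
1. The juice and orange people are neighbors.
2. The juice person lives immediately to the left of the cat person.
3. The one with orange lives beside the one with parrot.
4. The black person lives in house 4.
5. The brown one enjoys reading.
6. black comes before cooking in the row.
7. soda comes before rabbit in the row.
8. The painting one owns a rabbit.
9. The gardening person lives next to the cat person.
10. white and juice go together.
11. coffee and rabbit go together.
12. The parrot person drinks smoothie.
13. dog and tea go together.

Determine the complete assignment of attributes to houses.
Solution:

House | Hobby | Drink | Pet | Color
-----------------------------------
  1   | gardening | juice | hamster | white
  2   | hiking | soda | cat | orange
  3   | reading | smoothie | parrot | brown
  4   | painting | coffee | rabbit | black
  5   | cooking | tea | dog | gray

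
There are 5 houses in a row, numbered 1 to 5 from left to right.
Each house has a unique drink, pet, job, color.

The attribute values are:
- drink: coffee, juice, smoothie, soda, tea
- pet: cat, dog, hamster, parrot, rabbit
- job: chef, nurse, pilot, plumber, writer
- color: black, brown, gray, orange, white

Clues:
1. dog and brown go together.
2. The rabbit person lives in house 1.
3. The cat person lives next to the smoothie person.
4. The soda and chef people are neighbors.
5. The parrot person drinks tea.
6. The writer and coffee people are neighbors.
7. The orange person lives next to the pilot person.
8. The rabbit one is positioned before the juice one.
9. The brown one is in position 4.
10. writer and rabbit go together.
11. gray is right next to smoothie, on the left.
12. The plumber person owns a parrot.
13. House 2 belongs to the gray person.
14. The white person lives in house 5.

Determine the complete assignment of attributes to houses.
Solution:

House | Drink | Pet | Job | Color
---------------------------------
  1   | soda | rabbit | writer | black
  2   | coffee | cat | chef | gray
  3   | smoothie | hamster | nurse | orange
  4   | juice | dog | pilot | brown
  5   | tea | parrot | plumber | white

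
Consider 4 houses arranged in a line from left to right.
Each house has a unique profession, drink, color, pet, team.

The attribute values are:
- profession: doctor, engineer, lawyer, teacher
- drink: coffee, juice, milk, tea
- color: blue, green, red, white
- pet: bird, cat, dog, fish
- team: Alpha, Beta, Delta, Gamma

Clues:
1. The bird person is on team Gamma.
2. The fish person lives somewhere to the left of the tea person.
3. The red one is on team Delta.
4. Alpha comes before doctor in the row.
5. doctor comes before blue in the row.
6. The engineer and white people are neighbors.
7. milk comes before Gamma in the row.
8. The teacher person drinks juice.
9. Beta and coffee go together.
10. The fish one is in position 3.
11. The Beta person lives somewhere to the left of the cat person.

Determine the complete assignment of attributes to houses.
Solution:

House | Profession | Drink | Color | Pet | Team
-----------------------------------------------
  1   | engineer | coffee | green | dog | Beta
  2   | teacher | juice | white | cat | Alpha
  3   | doctor | milk | red | fish | Delta
  4   | lawyer | tea | blue | bird | Gamma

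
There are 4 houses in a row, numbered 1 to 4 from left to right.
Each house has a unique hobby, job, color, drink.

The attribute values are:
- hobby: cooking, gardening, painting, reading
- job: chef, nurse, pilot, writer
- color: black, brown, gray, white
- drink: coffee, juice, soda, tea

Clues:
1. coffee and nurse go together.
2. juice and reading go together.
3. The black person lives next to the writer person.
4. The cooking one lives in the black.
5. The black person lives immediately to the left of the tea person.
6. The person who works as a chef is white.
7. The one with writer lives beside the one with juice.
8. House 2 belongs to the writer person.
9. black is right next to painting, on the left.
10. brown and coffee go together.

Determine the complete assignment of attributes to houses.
Solution:

House | Hobby | Job | Color | Drink
-----------------------------------
  1   | cooking | pilot | black | soda
  2   | painting | writer | gray | tea
  3   | reading | chef | white | juice
  4   | gardening | nurse | brown | coffee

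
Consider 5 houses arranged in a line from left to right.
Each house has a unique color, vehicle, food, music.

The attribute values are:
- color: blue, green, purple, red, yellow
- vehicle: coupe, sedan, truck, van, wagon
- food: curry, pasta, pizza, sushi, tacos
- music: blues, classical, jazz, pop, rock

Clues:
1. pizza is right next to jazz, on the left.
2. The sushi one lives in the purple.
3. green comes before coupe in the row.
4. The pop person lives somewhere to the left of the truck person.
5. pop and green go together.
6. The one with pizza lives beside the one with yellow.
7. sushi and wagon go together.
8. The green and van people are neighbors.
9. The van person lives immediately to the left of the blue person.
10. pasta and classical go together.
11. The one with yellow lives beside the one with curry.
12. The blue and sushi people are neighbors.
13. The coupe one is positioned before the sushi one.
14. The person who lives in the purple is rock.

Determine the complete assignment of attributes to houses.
Solution:

House | Color | Vehicle | Food | Music
--------------------------------------
  1   | green | sedan | pizza | pop
  2   | yellow | van | tacos | jazz
  3   | blue | coupe | curry | blues
  4   | purple | wagon | sushi | rock
  5   | red | truck | pasta | classical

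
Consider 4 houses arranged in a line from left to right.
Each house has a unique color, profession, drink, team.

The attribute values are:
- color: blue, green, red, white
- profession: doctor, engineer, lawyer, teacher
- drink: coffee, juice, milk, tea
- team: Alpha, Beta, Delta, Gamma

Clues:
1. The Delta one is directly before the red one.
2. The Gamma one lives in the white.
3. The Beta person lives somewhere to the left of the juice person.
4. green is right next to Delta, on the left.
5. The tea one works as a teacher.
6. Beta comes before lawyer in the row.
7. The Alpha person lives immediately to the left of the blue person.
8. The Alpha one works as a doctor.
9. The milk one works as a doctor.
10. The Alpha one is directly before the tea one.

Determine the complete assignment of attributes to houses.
Solution:

House | Color | Profession | Drink | Team
-----------------------------------------
  1   | green | doctor | milk | Alpha
  2   | blue | teacher | tea | Delta
  3   | red | engineer | coffee | Beta
  4   | white | lawyer | juice | Gamma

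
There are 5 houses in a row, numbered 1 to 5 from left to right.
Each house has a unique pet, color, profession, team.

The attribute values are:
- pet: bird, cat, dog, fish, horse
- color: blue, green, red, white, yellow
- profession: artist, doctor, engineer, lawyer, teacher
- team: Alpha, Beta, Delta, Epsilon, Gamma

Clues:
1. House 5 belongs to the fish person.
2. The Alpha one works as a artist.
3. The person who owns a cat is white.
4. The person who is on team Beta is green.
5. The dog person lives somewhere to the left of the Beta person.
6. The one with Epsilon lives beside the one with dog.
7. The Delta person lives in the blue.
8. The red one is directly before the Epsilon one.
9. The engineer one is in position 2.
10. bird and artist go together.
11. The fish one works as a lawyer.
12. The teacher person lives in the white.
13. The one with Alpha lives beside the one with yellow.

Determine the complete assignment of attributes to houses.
Solution:

House | Pet | Color | Profession | Team
---------------------------------------
  1   | bird | red | artist | Alpha
  2   | horse | yellow | engineer | Epsilon
  3   | dog | blue | doctor | Delta
  4   | cat | white | teacher | Gamma
  5   | fish | green | lawyer | Beta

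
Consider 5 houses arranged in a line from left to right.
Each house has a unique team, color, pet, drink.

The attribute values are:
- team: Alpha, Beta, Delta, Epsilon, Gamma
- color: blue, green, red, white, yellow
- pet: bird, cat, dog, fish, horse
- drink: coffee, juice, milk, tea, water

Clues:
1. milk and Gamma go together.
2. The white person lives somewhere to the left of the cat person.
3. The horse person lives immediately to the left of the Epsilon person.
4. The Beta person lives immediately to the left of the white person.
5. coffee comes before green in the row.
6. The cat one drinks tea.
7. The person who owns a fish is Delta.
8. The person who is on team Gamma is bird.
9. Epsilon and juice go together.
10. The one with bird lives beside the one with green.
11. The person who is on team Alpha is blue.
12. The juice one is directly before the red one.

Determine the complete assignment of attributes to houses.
Solution:

House | Team | Color | Pet | Drink
----------------------------------
  1   | Beta | yellow | horse | coffee
  2   | Epsilon | white | dog | juice
  3   | Gamma | red | bird | milk
  4   | Delta | green | fish | water
  5   | Alpha | blue | cat | tea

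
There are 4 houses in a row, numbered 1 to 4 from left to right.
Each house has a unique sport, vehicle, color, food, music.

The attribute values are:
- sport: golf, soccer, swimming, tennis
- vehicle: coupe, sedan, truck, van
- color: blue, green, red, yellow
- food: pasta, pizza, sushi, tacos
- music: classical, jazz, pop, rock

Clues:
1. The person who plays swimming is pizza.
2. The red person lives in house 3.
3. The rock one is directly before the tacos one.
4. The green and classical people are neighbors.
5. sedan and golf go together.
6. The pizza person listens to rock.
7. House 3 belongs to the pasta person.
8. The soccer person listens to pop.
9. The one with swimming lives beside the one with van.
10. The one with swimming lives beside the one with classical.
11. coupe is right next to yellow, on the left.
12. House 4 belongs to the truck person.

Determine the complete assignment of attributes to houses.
Solution:

House | Sport | Vehicle | Color | Food | Music
----------------------------------------------
  1   | swimming | coupe | green | pizza | rock
  2   | tennis | van | yellow | tacos | classical
  3   | golf | sedan | red | pasta | jazz
  4   | soccer | truck | blue | sushi | pop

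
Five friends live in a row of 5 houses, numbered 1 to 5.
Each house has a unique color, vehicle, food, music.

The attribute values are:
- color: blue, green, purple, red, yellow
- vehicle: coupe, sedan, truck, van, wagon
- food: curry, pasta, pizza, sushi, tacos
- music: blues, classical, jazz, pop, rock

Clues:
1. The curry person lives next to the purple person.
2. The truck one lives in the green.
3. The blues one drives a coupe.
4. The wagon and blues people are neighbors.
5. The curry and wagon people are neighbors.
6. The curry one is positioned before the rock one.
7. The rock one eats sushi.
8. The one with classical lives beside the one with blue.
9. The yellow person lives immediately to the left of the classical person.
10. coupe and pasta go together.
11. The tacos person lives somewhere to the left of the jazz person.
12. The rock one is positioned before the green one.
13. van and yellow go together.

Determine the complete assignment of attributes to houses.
Solution:

House | Color | Vehicle | Food | Music
--------------------------------------
  1   | yellow | van | curry | pop
  2   | purple | wagon | tacos | classical
  3   | blue | coupe | pasta | blues
  4   | red | sedan | sushi | rock
  5   | green | truck | pizza | jazz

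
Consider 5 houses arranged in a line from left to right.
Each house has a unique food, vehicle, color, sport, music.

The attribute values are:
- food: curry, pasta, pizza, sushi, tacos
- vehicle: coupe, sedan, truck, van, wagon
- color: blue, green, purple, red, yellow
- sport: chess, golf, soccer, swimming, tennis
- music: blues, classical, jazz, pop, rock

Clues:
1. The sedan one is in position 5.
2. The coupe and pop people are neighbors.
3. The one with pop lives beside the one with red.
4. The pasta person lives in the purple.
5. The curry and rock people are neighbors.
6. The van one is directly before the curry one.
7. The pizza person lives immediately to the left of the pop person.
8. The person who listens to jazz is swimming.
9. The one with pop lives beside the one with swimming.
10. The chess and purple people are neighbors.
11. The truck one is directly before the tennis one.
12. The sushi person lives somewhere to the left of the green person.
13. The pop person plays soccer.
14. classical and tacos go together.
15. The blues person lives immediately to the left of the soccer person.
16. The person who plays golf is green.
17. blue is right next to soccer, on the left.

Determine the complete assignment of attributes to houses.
Solution:

House | Food | Vehicle | Color | Sport | Music
----------------------------------------------
  1   | pizza | coupe | blue | chess | blues
  2   | pasta | van | purple | soccer | pop
  3   | curry | truck | red | swimming | jazz
  4   | sushi | wagon | yellow | tennis | rock
  5   | tacos | sedan | green | golf | classical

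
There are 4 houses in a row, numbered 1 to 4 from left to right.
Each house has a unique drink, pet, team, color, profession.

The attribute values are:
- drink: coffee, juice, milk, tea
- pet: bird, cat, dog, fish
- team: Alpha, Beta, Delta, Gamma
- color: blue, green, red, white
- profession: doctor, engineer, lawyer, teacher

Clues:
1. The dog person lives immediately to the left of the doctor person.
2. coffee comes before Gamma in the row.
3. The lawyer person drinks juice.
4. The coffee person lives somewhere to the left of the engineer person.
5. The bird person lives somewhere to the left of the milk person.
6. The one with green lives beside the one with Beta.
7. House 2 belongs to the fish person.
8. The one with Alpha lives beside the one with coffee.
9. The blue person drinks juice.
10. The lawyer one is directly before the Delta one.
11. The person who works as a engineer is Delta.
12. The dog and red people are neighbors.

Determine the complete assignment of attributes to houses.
Solution:

House | Drink | Pet | Team | Color | Profession
-----------------------------------------------
  1   | tea | dog | Alpha | green | teacher
  2   | coffee | fish | Beta | red | doctor
  3   | juice | bird | Gamma | blue | lawyer
  4   | milk | cat | Delta | white | engineer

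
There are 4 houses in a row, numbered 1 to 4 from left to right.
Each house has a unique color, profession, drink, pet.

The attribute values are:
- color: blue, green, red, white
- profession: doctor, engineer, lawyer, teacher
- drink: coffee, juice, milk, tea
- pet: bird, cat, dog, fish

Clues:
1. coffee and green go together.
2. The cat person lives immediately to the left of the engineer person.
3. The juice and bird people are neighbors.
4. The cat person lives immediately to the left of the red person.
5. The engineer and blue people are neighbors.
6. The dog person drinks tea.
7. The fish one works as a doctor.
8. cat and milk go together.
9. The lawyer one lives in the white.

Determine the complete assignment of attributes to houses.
Solution:

House | Color | Profession | Drink | Pet
----------------------------------------
  1   | white | lawyer | milk | cat
  2   | red | engineer | tea | dog
  3   | blue | doctor | juice | fish
  4   | green | teacher | coffee | bird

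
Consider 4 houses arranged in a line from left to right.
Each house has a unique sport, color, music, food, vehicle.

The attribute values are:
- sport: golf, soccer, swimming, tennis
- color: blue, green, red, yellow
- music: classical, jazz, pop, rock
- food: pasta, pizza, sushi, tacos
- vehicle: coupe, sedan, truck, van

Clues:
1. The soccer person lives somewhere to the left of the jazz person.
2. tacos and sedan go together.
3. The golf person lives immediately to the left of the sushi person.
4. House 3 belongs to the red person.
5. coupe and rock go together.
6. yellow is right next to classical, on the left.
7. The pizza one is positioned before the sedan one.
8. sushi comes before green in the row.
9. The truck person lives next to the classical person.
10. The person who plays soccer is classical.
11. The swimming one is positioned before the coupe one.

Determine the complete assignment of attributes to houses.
Solution:

House | Sport | Color | Music | Food | Vehicle
----------------------------------------------
  1   | golf | yellow | pop | pizza | truck
  2   | soccer | blue | classical | sushi | van
  3   | swimming | red | jazz | tacos | sedan
  4   | tennis | green | rock | pasta | coupe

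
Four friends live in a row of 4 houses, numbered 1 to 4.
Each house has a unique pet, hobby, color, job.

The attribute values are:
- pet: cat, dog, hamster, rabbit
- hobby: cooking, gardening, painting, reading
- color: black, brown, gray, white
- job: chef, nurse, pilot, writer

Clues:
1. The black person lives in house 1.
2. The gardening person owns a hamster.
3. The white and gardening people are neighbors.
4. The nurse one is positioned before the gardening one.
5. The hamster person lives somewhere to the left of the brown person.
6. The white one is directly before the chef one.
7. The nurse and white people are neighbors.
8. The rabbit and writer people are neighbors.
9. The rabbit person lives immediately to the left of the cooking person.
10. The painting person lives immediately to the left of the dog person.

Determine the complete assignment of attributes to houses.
Solution:

House | Pet | Hobby | Color | Job
---------------------------------
  1   | rabbit | painting | black | nurse
  2   | dog | cooking | white | writer
  3   | hamster | gardening | gray | chef
  4   | cat | reading | brown | pilot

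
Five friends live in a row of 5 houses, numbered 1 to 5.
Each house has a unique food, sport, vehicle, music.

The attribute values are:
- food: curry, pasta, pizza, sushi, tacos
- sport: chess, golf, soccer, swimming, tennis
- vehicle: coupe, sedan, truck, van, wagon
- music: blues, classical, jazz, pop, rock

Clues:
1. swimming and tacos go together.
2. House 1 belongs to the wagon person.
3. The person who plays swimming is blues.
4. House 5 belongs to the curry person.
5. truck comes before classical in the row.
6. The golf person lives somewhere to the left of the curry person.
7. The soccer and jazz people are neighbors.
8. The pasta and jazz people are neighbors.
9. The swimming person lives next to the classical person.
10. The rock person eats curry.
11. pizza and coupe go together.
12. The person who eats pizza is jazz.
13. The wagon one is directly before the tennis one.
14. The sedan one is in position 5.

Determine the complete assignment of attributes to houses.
Solution:

House | Food | Sport | Vehicle | Music
--------------------------------------
  1   | pasta | soccer | wagon | pop
  2   | pizza | tennis | coupe | jazz
  3   | tacos | swimming | truck | blues
  4   | sushi | golf | van | classical
  5   | curry | chess | sedan | rock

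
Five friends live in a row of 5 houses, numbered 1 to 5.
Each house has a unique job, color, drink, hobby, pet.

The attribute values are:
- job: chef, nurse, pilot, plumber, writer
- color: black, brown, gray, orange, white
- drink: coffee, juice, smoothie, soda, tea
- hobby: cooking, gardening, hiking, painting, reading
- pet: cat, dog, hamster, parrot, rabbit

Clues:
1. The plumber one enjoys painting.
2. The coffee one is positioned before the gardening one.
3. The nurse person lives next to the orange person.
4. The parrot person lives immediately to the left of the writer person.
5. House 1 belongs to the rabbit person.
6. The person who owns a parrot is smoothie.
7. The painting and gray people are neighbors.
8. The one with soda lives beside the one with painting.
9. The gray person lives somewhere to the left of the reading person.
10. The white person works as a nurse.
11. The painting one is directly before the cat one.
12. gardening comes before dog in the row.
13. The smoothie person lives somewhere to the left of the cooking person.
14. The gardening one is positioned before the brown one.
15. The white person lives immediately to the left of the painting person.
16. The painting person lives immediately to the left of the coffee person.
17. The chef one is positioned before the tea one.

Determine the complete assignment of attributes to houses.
Solution:

House | Job | Color | Drink | Hobby | Pet
-----------------------------------------
  1   | nurse | white | soda | hiking | rabbit
  2   | plumber | orange | smoothie | painting | parrot
  3   | writer | gray | coffee | cooking | cat
  4   | chef | black | juice | gardening | hamster
  5   | pilot | brown | tea | reading | dog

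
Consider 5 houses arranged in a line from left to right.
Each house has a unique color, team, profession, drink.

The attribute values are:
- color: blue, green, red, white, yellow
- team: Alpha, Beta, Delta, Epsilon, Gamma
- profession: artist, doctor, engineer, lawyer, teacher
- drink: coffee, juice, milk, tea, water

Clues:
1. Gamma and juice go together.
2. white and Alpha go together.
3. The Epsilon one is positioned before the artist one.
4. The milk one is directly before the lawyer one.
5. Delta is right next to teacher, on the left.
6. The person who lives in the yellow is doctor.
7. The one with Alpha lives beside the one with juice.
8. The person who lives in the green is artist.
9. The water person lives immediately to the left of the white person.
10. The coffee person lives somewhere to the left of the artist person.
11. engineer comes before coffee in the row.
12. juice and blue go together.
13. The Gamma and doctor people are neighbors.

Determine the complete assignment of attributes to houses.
Solution:

House | Color | Team | Profession | Drink
-----------------------------------------
  1   | red | Delta | engineer | water
  2   | white | Alpha | teacher | milk
  3   | blue | Gamma | lawyer | juice
  4   | yellow | Epsilon | doctor | coffee
  5   | green | Beta | artist | tea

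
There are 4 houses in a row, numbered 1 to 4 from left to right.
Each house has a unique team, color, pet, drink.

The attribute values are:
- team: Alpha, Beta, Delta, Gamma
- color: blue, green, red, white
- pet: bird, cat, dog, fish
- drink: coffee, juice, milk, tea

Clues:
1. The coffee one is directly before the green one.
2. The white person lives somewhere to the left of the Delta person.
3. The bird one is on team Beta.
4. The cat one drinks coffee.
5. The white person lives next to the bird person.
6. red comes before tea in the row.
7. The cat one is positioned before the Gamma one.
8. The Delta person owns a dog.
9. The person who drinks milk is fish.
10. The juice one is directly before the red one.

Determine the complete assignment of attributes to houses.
Solution:

House | Team | Color | Pet | Drink
----------------------------------
  1   | Alpha | white | cat | coffee
  2   | Beta | green | bird | juice
  3   | Gamma | red | fish | milk
  4   | Delta | blue | dog | tea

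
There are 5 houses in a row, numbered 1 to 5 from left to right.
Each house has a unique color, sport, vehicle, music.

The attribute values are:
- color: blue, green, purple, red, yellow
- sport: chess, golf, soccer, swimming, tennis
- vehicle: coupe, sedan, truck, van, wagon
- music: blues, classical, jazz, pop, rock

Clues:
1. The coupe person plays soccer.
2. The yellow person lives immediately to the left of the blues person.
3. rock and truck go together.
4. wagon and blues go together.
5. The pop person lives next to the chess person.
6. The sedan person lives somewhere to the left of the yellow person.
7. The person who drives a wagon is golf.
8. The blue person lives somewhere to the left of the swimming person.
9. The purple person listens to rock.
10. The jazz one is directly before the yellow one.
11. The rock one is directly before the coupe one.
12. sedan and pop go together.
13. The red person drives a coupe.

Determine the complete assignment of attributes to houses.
Solution:

House | Color | Sport | Vehicle | Music
---------------------------------------
  1   | blue | tennis | sedan | pop
  2   | purple | chess | truck | rock
  3   | red | soccer | coupe | jazz
  4   | yellow | swimming | van | classical
  5   | green | golf | wagon | blues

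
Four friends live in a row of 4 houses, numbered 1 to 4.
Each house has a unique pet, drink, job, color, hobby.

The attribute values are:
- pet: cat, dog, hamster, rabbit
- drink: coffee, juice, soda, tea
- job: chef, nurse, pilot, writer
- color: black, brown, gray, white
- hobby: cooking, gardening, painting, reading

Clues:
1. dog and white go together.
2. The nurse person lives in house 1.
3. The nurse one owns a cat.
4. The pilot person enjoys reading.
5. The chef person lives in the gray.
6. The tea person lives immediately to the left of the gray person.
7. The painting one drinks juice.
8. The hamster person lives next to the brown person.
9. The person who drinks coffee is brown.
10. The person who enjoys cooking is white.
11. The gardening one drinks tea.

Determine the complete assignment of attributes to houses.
Solution:

House | Pet | Drink | Job | Color | Hobby
-----------------------------------------
  1   | cat | tea | nurse | black | gardening
  2   | hamster | juice | chef | gray | painting
  3   | rabbit | coffee | pilot | brown | reading
  4   | dog | soda | writer | white | cooking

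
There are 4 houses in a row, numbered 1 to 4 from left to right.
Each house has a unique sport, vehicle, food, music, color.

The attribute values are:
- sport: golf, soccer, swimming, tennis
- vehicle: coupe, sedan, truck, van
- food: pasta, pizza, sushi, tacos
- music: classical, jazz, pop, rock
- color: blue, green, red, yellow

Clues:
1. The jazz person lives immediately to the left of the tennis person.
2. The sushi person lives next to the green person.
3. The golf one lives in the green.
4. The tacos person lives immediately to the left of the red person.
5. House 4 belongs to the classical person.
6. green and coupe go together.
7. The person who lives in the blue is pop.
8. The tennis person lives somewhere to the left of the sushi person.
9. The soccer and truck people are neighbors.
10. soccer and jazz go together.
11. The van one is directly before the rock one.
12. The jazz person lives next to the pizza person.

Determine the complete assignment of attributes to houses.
Solution:

House | Sport | Vehicle | Food | Music | Color
----------------------------------------------
  1   | soccer | van | tacos | jazz | yellow
  2   | tennis | truck | pizza | rock | red
  3   | swimming | sedan | sushi | pop | blue
  4   | golf | coupe | pasta | classical | green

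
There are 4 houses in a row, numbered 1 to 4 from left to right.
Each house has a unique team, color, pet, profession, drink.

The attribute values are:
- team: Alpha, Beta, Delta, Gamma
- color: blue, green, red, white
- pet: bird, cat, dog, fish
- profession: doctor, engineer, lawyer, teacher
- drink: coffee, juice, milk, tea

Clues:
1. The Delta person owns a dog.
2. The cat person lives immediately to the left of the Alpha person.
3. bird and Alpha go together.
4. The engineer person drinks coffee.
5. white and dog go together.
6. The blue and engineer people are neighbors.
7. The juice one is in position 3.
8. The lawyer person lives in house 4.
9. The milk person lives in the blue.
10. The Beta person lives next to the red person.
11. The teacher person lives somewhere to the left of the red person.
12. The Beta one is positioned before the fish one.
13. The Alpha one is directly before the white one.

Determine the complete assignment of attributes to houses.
Solution:

House | Team | Color | Pet | Profession | Drink
-----------------------------------------------
  1   | Beta | blue | cat | teacher | milk
  2   | Alpha | red | bird | engineer | coffee
  3   | Delta | white | dog | doctor | juice
  4   | Gamma | green | fish | lawyer | tea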